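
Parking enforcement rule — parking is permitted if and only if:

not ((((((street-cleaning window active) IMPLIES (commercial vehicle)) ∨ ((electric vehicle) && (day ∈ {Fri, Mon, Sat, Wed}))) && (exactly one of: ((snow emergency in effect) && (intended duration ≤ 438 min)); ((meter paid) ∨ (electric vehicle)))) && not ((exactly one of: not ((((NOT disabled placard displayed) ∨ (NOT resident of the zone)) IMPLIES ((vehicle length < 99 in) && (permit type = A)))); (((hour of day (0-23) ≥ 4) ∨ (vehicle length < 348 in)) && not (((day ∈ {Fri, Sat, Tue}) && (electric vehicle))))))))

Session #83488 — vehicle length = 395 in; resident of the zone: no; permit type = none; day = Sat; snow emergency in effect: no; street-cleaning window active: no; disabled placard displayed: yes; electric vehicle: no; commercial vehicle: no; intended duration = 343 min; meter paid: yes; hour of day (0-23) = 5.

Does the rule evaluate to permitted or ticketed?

Atomic conditions:
  street-cleaning window active: no → false
  commercial vehicle: no → false
  electric vehicle: no → false
  day ∈ {Fri, Mon, Sat, Wed}: Sat is in the set → true
  snow emergency in effect: no → false
  intended duration ≤ 438 min: 343 ≤ 438 is true
  meter paid: yes → true
  NOT disabled placard displayed: yes → false
  NOT resident of the zone: no → true
  vehicle length < 99 in: 395 < 99 is false
  permit type = A: none == A is false
  hour of day (0-23) ≥ 4: 5 ≥ 4 is true
  vehicle length < 348 in: 395 < 348 is false
  day ∈ {Fri, Sat, Tue}: Sat is in the set → true
Combine:
[1.1.1.1] false → false (antecedent false ⇒ implication holds) = true
[1.1.1.2] false AND true = false
[1.1.1] true OR false = true
[1.1.2.1] false AND true = false
[1.1.2.2] true OR false = true
[1.1.2] exactly-one(false, true) = true
[1.1] true AND true = true
[1.2.1.1.1.1] false OR true = true
[1.2.1.1.1.2] false AND false = false
[1.2.1.1.1] true → false = false
[1.2.1.1] NOT false = true
[1.2.1.2.1] true OR false = true
[1.2.1.2.2.1] true AND false = false
[1.2.1.2.2] NOT false = true
[1.2.1.2] true AND true = true
[1.2.1] exactly-one(true, true) = false
[1.2] NOT false = true
[1] true AND true = true
[root] NOT true = false
Overall: false → ticketed

Ticketed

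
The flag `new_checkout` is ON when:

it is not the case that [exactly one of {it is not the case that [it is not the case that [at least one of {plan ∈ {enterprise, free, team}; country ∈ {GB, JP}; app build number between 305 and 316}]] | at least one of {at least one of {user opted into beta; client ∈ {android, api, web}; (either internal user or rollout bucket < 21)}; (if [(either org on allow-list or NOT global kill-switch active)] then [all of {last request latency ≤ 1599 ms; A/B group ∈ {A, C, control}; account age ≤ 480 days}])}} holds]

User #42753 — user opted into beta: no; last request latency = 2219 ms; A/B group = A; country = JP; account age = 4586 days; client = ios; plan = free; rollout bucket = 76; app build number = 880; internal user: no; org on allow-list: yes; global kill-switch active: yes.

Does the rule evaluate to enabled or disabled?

Disabled

Atomic conditions:
  plan ∈ {enterprise, free, team}: free is in the set → true
  country ∈ {GB, JP}: JP is in the set → true
  app build number between 305 and 316: 880 in [305, 316] is false
  user opted into beta: no → false
  client ∈ {android, api, web}: ios is not in the set → false
  internal user: no → false
  rollout bucket < 21: 76 < 21 is false
  org on allow-list: yes → true
  NOT global kill-switch active: yes → false
  last request latency ≤ 1599 ms: 2219 ≤ 1599 is false
  A/B group ∈ {A, C, control}: A is in the set → true
  account age ≤ 480 days: 4586 ≤ 480 is false
Combine:
[1.1.1.1] true OR true OR false = true
[1.1.1] NOT true = false
[1.1] NOT false = true
[1.2.1.3] false OR false = false
[1.2.1] false OR false OR false = false
[1.2.2.1] true OR false = true
[1.2.2.2] false AND true AND false = false
[1.2.2] true → false = false
[1.2] false OR false = false
[1] exactly-one(true, false) = true
[root] NOT true = false
Overall: false → disabled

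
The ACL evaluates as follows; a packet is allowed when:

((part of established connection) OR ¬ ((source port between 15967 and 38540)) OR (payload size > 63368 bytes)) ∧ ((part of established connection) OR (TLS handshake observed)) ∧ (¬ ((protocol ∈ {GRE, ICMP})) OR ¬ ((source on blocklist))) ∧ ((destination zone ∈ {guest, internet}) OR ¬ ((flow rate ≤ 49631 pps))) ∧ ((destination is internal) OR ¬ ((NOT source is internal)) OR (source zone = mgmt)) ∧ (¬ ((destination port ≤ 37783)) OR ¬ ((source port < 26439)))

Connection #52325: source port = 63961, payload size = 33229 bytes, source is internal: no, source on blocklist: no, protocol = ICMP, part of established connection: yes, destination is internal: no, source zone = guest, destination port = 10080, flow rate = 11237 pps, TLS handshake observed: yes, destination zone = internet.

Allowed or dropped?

Dropped

Atomic conditions:
  part of established connection: yes → true
  source port between 15967 and 38540: 63961 in [15967, 38540] is false
  payload size > 63368 bytes: 33229 > 63368 is false
  TLS handshake observed: yes → true
  protocol ∈ {GRE, ICMP}: ICMP is in the set → true
  source on blocklist: no → false
  destination zone ∈ {guest, internet}: internet is in the set → true
  flow rate ≤ 49631 pps: 11237 ≤ 49631 is true
  destination is internal: no → false
  NOT source is internal: no → true
  source zone = mgmt: guest == mgmt is false
  destination port ≤ 37783: 10080 ≤ 37783 is true
  source port < 26439: 63961 < 26439 is false
Combine:
[1.2] NOT false = true
[1] true OR true OR false = true
[2] true OR true = true
[3.1] NOT true = false
[3.2] NOT false = true
[3] false OR true = true
[4.2] NOT true = false
[4] true OR false = true
[5.2] NOT true = false
[5] false OR false OR false = false
[6.1] NOT true = false
[6.2] NOT false = true
[6] false OR true = true
[root] true AND true AND true AND true AND false AND true = false
Overall: false → dropped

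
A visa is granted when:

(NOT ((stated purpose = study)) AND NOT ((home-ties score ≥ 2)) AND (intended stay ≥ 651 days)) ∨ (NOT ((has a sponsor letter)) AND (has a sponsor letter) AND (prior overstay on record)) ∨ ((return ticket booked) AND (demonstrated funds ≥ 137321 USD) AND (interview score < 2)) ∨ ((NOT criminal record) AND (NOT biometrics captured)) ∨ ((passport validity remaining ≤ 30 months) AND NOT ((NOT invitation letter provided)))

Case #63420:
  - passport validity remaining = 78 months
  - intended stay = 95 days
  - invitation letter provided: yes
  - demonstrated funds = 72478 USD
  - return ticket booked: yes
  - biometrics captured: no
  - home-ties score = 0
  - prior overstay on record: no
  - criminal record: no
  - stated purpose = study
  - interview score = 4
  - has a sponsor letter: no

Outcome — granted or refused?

Atomic conditions:
  stated purpose = study: study == study is true
  home-ties score ≥ 2: 0 ≥ 2 is false
  intended stay ≥ 651 days: 95 ≥ 651 is false
  has a sponsor letter: no → false
  prior overstay on record: no → false
  return ticket booked: yes → true
  demonstrated funds ≥ 137321 USD: 72478 ≥ 137321 is false
  interview score < 2: 4 < 2 is false
  NOT criminal record: no → true
  NOT biometrics captured: no → true
  passport validity remaining ≤ 30 months: 78 ≤ 30 is false
  NOT invitation letter provided: yes → false
Combine:
[1.1] NOT true = false
[1.2] NOT false = true
[1] false AND true AND false = false
[2.1] NOT false = true
[2] true AND false AND false = false
[3] true AND false AND false = false
[4] true AND true = true
[5.2] NOT false = true
[5] false AND true = false
[root] false OR false OR false OR true OR false = true
Overall: true → granted

Granted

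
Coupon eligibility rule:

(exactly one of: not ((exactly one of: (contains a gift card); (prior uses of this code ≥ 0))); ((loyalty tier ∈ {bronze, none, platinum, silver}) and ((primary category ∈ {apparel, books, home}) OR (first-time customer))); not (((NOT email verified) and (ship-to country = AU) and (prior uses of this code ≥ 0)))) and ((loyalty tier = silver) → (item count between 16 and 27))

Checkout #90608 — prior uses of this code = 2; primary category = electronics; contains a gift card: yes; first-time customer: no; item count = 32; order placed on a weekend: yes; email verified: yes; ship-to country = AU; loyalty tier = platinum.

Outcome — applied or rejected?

Atomic conditions:
  contains a gift card: yes → true
  prior uses of this code ≥ 0: 2 ≥ 0 is true
  loyalty tier ∈ {bronze, none, platinum, silver}: platinum is in the set → true
  primary category ∈ {apparel, books, home}: electronics is not in the set → false
  first-time customer: no → false
  NOT email verified: yes → false
  ship-to country = AU: AU == AU is true
  loyalty tier = silver: platinum == silver is false
  item count between 16 and 27: 32 in [16, 27] is false
Combine:
[1.1.1] exactly-one(true, true) = false
[1.1] NOT false = true
[1.2.2] false OR false = false
[1.2] true AND false = false
[1.3.1] false AND true AND true = false
[1.3] NOT false = true
[1] exactly-one(true, false, true) = false
[2] false → false (antecedent false ⇒ implication holds) = true
[root] false AND true = false
Overall: false → rejected

Rejected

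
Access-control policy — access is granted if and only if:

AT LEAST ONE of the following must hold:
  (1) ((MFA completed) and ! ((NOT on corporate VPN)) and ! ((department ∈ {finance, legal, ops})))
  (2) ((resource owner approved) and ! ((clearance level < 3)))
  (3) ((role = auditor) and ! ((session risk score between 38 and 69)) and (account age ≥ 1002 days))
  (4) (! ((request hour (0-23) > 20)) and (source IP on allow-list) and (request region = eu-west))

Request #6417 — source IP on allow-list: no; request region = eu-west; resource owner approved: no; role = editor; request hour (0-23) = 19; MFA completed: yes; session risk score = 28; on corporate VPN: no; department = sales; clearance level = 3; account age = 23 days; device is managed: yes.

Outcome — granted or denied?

Atomic conditions:
  MFA completed: yes → true
  NOT on corporate VPN: no → true
  department ∈ {finance, legal, ops}: sales is not in the set → false
  resource owner approved: no → false
  clearance level < 3: 3 < 3 is false
  role = auditor: editor == auditor is false
  session risk score between 38 and 69: 28 in [38, 69] is false
  account age ≥ 1002 days: 23 ≥ 1002 is false
  request hour (0-23) > 20: 19 > 20 is false
  source IP on allow-list: no → false
  request region = eu-west: eu-west == eu-west is true
Combine:
[1.2] NOT true = false
[1.3] NOT false = true
[1] true AND false AND true = false
[2.2] NOT false = true
[2] false AND true = false
[3.2] NOT false = true
[3] false AND true AND false = false
[4.1] NOT false = true
[4] true AND false AND true = false
[root] false OR false OR false OR false = false
Overall: false → denied

Denied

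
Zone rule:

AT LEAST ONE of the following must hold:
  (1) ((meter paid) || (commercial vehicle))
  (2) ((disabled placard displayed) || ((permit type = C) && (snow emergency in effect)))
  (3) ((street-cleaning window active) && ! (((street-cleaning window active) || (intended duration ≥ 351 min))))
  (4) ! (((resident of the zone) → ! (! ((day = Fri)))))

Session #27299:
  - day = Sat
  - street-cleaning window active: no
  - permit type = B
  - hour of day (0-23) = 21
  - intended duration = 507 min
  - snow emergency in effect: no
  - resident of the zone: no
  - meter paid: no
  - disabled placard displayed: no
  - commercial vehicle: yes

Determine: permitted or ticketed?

Atomic conditions:
  meter paid: no → false
  commercial vehicle: yes → true
  disabled placard displayed: no → false
  permit type = C: B == C is false
  snow emergency in effect: no → false
  street-cleaning window active: no → false
  intended duration ≥ 351 min: 507 ≥ 351 is true
  resident of the zone: no → false
  day = Fri: Sat == Fri is false
Combine:
[1] false OR true = true
[2.2] false AND false = false
[2] false OR false = false
[3.2.1] false OR true = true
[3.2] NOT true = false
[3] false AND false = false
[4.1.2.1] NOT false = true
[4.1.2] NOT true = false
[4.1] false → false (antecedent false ⇒ implication holds) = true
[4] NOT true = false
[root] true OR false OR false OR false = true
Overall: true → permitted

Permitted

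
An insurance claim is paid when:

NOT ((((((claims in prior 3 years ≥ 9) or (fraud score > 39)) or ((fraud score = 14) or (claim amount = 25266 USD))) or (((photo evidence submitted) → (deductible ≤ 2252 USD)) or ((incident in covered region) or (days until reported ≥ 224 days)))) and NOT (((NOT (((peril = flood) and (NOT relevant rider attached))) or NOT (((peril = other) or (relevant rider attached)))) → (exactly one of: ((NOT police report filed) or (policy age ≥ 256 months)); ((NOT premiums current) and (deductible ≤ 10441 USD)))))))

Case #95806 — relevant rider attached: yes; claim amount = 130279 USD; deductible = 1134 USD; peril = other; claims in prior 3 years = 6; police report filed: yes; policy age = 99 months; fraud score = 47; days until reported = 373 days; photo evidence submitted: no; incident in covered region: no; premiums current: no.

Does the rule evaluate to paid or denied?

Paid

Atomic conditions:
  claims in prior 3 years ≥ 9: 6 ≥ 9 is false
  fraud score > 39: 47 > 39 is true
  fraud score = 14: 47 == 14 is false
  claim amount = 25266 USD: 130279 == 25266 is false
  photo evidence submitted: no → false
  deductible ≤ 2252 USD: 1134 ≤ 2252 is true
  incident in covered region: no → false
  days until reported ≥ 224 days: 373 ≥ 224 is true
  peril = flood: other == flood is false
  NOT relevant rider attached: yes → false
  peril = other: other == other is true
  relevant rider attached: yes → true
  NOT police report filed: yes → false
  policy age ≥ 256 months: 99 ≥ 256 is false
  NOT premiums current: no → true
  deductible ≤ 10441 USD: 1134 ≤ 10441 is true
Combine:
[1.1.1.1] false OR true = true
[1.1.1.2] false OR false = false
[1.1.1] true OR false = true
[1.1.2.1] false → true (antecedent false ⇒ implication holds) = true
[1.1.2.2] false OR true = true
[1.1.2] true OR true = true
[1.1] true OR true = true
[1.2.1.1.1.1] false AND false = false
[1.2.1.1.1] NOT false = true
[1.2.1.1.2.1] true OR true = true
[1.2.1.1.2] NOT true = false
[1.2.1.1] true OR false = true
[1.2.1.2.1] false OR false = false
[1.2.1.2.2] true AND true = true
[1.2.1.2] exactly-one(false, true) = true
[1.2.1] true → true = true
[1.2] NOT true = false
[1] true AND false = false
[root] NOT false = true
Overall: true → paid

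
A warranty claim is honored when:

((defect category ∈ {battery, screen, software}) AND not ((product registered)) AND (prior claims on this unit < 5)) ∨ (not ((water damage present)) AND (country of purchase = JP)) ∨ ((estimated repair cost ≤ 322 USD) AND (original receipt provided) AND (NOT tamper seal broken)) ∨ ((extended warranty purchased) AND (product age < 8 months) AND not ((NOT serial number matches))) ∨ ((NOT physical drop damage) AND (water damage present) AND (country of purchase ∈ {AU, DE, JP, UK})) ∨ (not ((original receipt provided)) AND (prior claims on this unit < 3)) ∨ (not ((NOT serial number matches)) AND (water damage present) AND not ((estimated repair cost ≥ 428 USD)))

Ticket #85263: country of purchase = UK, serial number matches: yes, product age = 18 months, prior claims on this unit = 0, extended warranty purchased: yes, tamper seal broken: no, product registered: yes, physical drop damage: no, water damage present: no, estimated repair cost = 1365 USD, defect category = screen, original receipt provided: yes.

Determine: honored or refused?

Atomic conditions:
  defect category ∈ {battery, screen, software}: screen is in the set → true
  product registered: yes → true
  prior claims on this unit < 5: 0 < 5 is true
  water damage present: no → false
  country of purchase = JP: UK == JP is false
  estimated repair cost ≤ 322 USD: 1365 ≤ 322 is false
  original receipt provided: yes → true
  NOT tamper seal broken: no → true
  extended warranty purchased: yes → true
  product age < 8 months: 18 < 8 is false
  NOT serial number matches: yes → false
  NOT physical drop damage: no → true
  country of purchase ∈ {AU, DE, JP, UK}: UK is in the set → true
  prior claims on this unit < 3: 0 < 3 is true
  estimated repair cost ≥ 428 USD: 1365 ≥ 428 is true
Combine:
[1.2] NOT true = false
[1] true AND false AND true = false
[2.1] NOT false = true
[2] true AND false = false
[3] false AND true AND true = false
[4.3] NOT false = true
[4] true AND false AND true = false
[5] true AND false AND true = false
[6.1] NOT true = false
[6] false AND true = false
[7.1] NOT false = true
[7.3] NOT true = false
[7] true AND false AND false = false
[root] false OR false OR false OR false OR false OR false OR false = false
Overall: false → refused

Refused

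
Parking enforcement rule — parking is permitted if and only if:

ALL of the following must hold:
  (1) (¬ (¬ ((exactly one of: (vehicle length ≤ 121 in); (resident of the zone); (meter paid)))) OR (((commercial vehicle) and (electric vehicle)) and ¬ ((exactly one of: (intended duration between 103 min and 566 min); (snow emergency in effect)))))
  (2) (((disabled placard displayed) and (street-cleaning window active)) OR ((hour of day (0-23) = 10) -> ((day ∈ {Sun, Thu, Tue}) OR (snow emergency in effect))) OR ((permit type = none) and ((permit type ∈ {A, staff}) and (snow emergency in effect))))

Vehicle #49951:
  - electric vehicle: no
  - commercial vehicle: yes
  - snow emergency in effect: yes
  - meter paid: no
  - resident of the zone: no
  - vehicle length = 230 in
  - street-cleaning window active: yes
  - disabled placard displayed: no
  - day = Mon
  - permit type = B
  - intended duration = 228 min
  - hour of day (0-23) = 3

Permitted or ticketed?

Atomic conditions:
  vehicle length ≤ 121 in: 230 ≤ 121 is false
  resident of the zone: no → false
  meter paid: no → false
  commercial vehicle: yes → true
  electric vehicle: no → false
  intended duration between 103 min and 566 min: 228 in [103, 566] is true
  snow emergency in effect: yes → true
  disabled placard displayed: no → false
  street-cleaning window active: yes → true
  hour of day (0-23) = 10: 3 == 10 is false
  day ∈ {Sun, Thu, Tue}: Mon is not in the set → false
  permit type = none: B == none is false
  permit type ∈ {A, staff}: B is not in the set → false
Combine:
[1.1.1.1] exactly-one(false, false, false) = false
[1.1.1] NOT false = true
[1.1] NOT true = false
[1.2.1] true AND false = false
[1.2.2.1] exactly-one(true, true) = false
[1.2.2] NOT false = true
[1.2] false AND true = false
[1] false OR false = false
[2.1] false AND true = false
[2.2.2] false OR true = true
[2.2] false → true (antecedent false ⇒ implication holds) = true
[2.3.2] false AND true = false
[2.3] false AND false = false
[2] false OR true OR false = true
[root] false AND true = false
Overall: false → ticketed

Ticketed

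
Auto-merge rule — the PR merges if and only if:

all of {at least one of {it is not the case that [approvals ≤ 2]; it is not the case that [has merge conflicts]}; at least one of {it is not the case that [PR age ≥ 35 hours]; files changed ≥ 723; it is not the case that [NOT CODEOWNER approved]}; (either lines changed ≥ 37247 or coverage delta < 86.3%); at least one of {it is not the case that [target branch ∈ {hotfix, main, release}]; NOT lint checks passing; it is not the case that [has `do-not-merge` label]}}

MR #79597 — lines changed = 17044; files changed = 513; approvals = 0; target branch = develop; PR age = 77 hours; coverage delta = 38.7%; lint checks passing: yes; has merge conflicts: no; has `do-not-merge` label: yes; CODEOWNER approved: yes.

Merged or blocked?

Merged

Atomic conditions:
  approvals ≤ 2: 0 ≤ 2 is true
  has merge conflicts: no → false
  PR age ≥ 35 hours: 77 ≥ 35 is true
  files changed ≥ 723: 513 ≥ 723 is false
  NOT CODEOWNER approved: yes → false
  lines changed ≥ 37247: 17044 ≥ 37247 is false
  coverage delta < 86.3%: 38.7 < 86.3 is true
  target branch ∈ {hotfix, main, release}: develop is not in the set → false
  NOT lint checks passing: yes → false
  has `do-not-merge` label: yes → true
Combine:
[1.1] NOT true = false
[1.2] NOT false = true
[1] false OR true = true
[2.1] NOT true = false
[2.3] NOT false = true
[2] false OR false OR true = true
[3] false OR true = true
[4.1] NOT false = true
[4.3] NOT true = false
[4] true OR false OR false = true
[root] true AND true AND true AND true = true
Overall: true → merged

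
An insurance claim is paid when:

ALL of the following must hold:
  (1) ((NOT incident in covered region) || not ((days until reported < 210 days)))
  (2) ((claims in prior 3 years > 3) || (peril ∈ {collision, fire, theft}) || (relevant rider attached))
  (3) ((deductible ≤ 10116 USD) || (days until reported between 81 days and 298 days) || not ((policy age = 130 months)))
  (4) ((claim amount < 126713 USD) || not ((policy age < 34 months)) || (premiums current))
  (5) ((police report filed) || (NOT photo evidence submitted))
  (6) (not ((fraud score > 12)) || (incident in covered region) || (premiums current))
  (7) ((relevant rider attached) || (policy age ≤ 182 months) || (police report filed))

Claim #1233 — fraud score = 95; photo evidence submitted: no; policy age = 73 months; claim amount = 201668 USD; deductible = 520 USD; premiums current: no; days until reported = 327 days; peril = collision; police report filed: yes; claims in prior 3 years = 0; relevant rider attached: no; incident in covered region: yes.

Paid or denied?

Paid

Atomic conditions:
  NOT incident in covered region: yes → false
  days until reported < 210 days: 327 < 210 is false
  claims in prior 3 years > 3: 0 > 3 is false
  peril ∈ {collision, fire, theft}: collision is in the set → true
  relevant rider attached: no → false
  deductible ≤ 10116 USD: 520 ≤ 10116 is true
  days until reported between 81 days and 298 days: 327 in [81, 298] is false
  policy age = 130 months: 73 == 130 is false
  claim amount < 126713 USD: 201668 < 126713 is false
  policy age < 34 months: 73 < 34 is false
  premiums current: no → false
  police report filed: yes → true
  NOT photo evidence submitted: no → true
  fraud score > 12: 95 > 12 is true
  incident in covered region: yes → true
  policy age ≤ 182 months: 73 ≤ 182 is true
Combine:
[1.2] NOT false = true
[1] false OR true = true
[2] false OR true OR false = true
[3.3] NOT false = true
[3] true OR false OR true = true
[4.2] NOT false = true
[4] false OR true OR false = true
[5] true OR true = true
[6.1] NOT true = false
[6] false OR true OR false = true
[7] false OR true OR true = true
[root] true AND true AND true AND true AND true AND true AND true = true
Overall: true → paid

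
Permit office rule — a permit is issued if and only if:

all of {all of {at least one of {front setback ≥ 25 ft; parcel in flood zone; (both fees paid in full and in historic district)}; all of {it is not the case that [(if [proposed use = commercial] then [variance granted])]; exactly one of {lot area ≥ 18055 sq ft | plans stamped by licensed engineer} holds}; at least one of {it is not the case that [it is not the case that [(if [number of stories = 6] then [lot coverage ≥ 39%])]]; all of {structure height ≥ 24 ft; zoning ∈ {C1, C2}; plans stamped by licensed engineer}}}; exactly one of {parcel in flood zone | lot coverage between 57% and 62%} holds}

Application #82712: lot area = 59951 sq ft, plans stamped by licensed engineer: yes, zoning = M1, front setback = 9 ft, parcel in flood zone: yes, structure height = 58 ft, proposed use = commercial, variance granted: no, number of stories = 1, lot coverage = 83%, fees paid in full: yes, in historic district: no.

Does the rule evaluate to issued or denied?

Denied

Atomic conditions:
  front setback ≥ 25 ft: 9 ≥ 25 is false
  parcel in flood zone: yes → true
  fees paid in full: yes → true
  in historic district: no → false
  proposed use = commercial: commercial == commercial is true
  variance granted: no → false
  lot area ≥ 18055 sq ft: 59951 ≥ 18055 is true
  plans stamped by licensed engineer: yes → true
  number of stories = 6: 1 == 6 is false
  lot coverage ≥ 39%: 83 ≥ 39 is true
  structure height ≥ 24 ft: 58 ≥ 24 is true
  zoning ∈ {C1, C2}: M1 is not in the set → false
  lot coverage between 57% and 62%: 83 in [57, 62] is false
Combine:
[1.1.3] true AND false = false
[1.1] false OR true OR false = true
[1.2.1.1] true → false = false
[1.2.1] NOT false = true
[1.2.2] exactly-one(true, true) = false
[1.2] true AND false = false
[1.3.1.1.1] false → true (antecedent false ⇒ implication holds) = true
[1.3.1.1] NOT true = false
[1.3.1] NOT false = true
[1.3.2] true AND false AND true = false
[1.3] true OR false = true
[1] true AND false AND true = false
[2] exactly-one(true, false) = true
[root] false AND true = false
Overall: false → denied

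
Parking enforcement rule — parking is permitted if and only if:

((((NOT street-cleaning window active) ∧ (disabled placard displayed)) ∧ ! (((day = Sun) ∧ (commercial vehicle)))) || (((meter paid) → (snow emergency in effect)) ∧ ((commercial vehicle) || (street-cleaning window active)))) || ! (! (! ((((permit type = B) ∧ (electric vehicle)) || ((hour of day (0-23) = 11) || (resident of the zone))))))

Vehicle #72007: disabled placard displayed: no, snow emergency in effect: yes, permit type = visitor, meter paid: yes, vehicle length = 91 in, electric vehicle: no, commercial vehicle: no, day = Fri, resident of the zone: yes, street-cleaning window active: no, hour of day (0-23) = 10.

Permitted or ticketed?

Ticketed

Atomic conditions:
  NOT street-cleaning window active: no → true
  disabled placard displayed: no → false
  day = Sun: Fri == Sun is false
  commercial vehicle: no → false
  meter paid: yes → true
  snow emergency in effect: yes → true
  street-cleaning window active: no → false
  permit type = B: visitor == B is false
  electric vehicle: no → false
  hour of day (0-23) = 11: 10 == 11 is false
  resident of the zone: yes → true
Combine:
[1.1.1] true AND false = false
[1.1.2.1] false AND false = false
[1.1.2] NOT false = true
[1.1] false AND true = false
[1.2.1] true → true = true
[1.2.2] false OR false = false
[1.2] true AND false = false
[1] false OR false = false
[2.1.1.1.1] false AND false = false
[2.1.1.1.2] false OR true = true
[2.1.1.1] false OR true = true
[2.1.1] NOT true = false
[2.1] NOT false = true
[2] NOT true = false
[root] false OR false = false
Overall: false → ticketed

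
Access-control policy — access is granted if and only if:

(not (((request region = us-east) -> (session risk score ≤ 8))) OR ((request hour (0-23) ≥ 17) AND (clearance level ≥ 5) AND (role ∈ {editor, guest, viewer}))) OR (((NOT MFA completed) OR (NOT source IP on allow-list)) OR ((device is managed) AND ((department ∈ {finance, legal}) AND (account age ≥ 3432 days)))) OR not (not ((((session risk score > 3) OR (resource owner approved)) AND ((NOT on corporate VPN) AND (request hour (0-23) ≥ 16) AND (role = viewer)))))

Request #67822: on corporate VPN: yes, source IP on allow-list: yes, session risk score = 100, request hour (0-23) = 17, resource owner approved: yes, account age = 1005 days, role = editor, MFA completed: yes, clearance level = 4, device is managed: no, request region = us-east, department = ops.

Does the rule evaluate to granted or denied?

Atomic conditions:
  request region = us-east: us-east == us-east is true
  session risk score ≤ 8: 100 ≤ 8 is false
  request hour (0-23) ≥ 17: 17 ≥ 17 is true
  clearance level ≥ 5: 4 ≥ 5 is false
  role ∈ {editor, guest, viewer}: editor is in the set → true
  NOT MFA completed: yes → false
  NOT source IP on allow-list: yes → false
  device is managed: no → false
  department ∈ {finance, legal}: ops is not in the set → false
  account age ≥ 3432 days: 1005 ≥ 3432 is false
  session risk score > 3: 100 > 3 is true
  resource owner approved: yes → true
  NOT on corporate VPN: yes → false
  request hour (0-23) ≥ 16: 17 ≥ 16 is true
  role = viewer: editor == viewer is false
Combine:
[1.1.1] true → false = false
[1.1] NOT false = true
[1.2] true AND false AND true = false
[1] true OR false = true
[2.1] false OR false = false
[2.2.2] false AND false = false
[2.2] false AND false = false
[2] false OR false = false
[3.1.1.1] true OR true = true
[3.1.1.2] false AND true AND false = false
[3.1.1] true AND false = false
[3.1] NOT false = true
[3] NOT true = false
[root] true OR false OR false = true
Overall: true → granted

Granted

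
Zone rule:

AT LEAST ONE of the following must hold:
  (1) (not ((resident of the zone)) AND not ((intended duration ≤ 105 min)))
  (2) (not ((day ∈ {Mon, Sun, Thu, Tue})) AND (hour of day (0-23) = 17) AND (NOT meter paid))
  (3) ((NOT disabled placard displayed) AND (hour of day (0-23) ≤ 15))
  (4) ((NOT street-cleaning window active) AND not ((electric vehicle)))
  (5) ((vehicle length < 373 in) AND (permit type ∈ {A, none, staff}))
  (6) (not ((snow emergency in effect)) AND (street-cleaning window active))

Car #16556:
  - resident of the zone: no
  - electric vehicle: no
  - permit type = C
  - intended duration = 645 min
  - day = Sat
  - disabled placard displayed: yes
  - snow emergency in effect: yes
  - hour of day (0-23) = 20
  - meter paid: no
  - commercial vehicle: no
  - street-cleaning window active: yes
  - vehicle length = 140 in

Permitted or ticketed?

Permitted

Atomic conditions:
  resident of the zone: no → false
  intended duration ≤ 105 min: 645 ≤ 105 is false
  day ∈ {Mon, Sun, Thu, Tue}: Sat is not in the set → false
  hour of day (0-23) = 17: 20 == 17 is false
  NOT meter paid: no → true
  NOT disabled placard displayed: yes → false
  hour of day (0-23) ≤ 15: 20 ≤ 15 is false
  NOT street-cleaning window active: yes → false
  electric vehicle: no → false
  vehicle length < 373 in: 140 < 373 is true
  permit type ∈ {A, none, staff}: C is not in the set → false
  snow emergency in effect: yes → true
  street-cleaning window active: yes → true
Combine:
[1.1] NOT false = true
[1.2] NOT false = true
[1] true AND true = true
[2.1] NOT false = true
[2] true AND false AND true = false
[3] false AND false = false
[4.2] NOT false = true
[4] false AND true = false
[5] true AND false = false
[6.1] NOT true = false
[6] false AND true = false
[root] true OR false OR false OR false OR false OR false = true
Overall: true → permitted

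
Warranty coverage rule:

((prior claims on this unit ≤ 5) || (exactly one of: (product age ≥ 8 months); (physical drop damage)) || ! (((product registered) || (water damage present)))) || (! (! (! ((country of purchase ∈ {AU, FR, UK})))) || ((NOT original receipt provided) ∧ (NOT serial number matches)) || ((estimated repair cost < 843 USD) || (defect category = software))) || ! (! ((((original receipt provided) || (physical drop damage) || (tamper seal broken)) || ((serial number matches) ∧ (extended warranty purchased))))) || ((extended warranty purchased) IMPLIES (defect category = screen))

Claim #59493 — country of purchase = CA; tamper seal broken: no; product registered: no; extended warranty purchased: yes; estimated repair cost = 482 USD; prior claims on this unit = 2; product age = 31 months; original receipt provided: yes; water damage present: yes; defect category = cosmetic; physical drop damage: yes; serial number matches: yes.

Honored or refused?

Honored

Atomic conditions:
  prior claims on this unit ≤ 5: 2 ≤ 5 is true
  product age ≥ 8 months: 31 ≥ 8 is true
  physical drop damage: yes → true
  product registered: no → false
  water damage present: yes → true
  country of purchase ∈ {AU, FR, UK}: CA is not in the set → false
  NOT original receipt provided: yes → false
  NOT serial number matches: yes → false
  estimated repair cost < 843 USD: 482 < 843 is true
  defect category = software: cosmetic == software is false
  original receipt provided: yes → true
  tamper seal broken: no → false
  serial number matches: yes → true
  extended warranty purchased: yes → true
  defect category = screen: cosmetic == screen is false
Combine:
[1.2] exactly-one(true, true) = false
[1.3.1] false OR true = true
[1.3] NOT true = false
[1] true OR false OR false = true
[2.1.1.1] NOT false = true
[2.1.1] NOT true = false
[2.1] NOT false = true
[2.2] false AND false = false
[2.3] true OR false = true
[2] true OR false OR true = true
[3.1.1.1] true OR true OR false = true
[3.1.1.2] true AND true = true
[3.1.1] true OR true = true
[3.1] NOT true = false
[3] NOT false = true
[4] true → false = false
[root] true OR true OR true OR false = true
Overall: true → honored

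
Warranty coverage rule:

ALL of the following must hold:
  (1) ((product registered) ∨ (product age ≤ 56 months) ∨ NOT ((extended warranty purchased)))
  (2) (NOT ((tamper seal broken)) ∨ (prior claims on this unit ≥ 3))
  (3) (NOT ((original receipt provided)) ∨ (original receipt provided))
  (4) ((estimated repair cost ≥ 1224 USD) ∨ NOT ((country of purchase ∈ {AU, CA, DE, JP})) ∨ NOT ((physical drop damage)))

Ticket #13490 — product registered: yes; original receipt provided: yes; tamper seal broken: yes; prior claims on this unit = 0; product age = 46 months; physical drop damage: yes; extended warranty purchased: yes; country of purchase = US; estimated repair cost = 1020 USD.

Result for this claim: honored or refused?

Atomic conditions:
  product registered: yes → true
  product age ≤ 56 months: 46 ≤ 56 is true
  extended warranty purchased: yes → true
  tamper seal broken: yes → true
  prior claims on this unit ≥ 3: 0 ≥ 3 is false
  original receipt provided: yes → true
  estimated repair cost ≥ 1224 USD: 1020 ≥ 1224 is false
  country of purchase ∈ {AU, CA, DE, JP}: US is not in the set → false
  physical drop damage: yes → true
Combine:
[1.3] NOT true = false
[1] true OR true OR false = true
[2.1] NOT true = false
[2] false OR false = false
[3.1] NOT true = false
[3] false OR true = true
[4.2] NOT false = true
[4.3] NOT true = false
[4] false OR true OR false = true
[root] true AND false AND true AND true = false
Overall: false → refused

Refused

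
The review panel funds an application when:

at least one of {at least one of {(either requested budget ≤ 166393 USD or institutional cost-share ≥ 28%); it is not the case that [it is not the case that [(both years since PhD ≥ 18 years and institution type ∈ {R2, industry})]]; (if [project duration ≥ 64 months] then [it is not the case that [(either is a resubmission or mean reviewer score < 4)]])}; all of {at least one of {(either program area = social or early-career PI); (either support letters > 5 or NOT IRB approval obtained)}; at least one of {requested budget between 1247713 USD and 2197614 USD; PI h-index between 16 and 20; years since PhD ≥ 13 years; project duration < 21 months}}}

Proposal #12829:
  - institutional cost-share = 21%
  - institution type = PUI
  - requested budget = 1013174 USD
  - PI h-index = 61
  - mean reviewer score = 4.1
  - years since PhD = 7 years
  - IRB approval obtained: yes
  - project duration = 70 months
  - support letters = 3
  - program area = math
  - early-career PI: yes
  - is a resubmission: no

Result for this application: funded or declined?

Funded

Atomic conditions:
  requested budget ≤ 166393 USD: 1013174 ≤ 166393 is false
  institutional cost-share ≥ 28%: 21 ≥ 28 is false
  years since PhD ≥ 18 years: 7 ≥ 18 is false
  institution type ∈ {R2, industry}: PUI is not in the set → false
  project duration ≥ 64 months: 70 ≥ 64 is true
  is a resubmission: no → false
  mean reviewer score < 4: 4.1 < 4 is false
  program area = social: math == social is false
  early-career PI: yes → true
  support letters > 5: 3 > 5 is false
  NOT IRB approval obtained: yes → false
  requested budget between 1247713 USD and 2197614 USD: 1013174 in [1247713, 2197614] is false
  PI h-index between 16 and 20: 61 in [16, 20] is false
  years since PhD ≥ 13 years: 7 ≥ 13 is false
  project duration < 21 months: 70 < 21 is false
Combine:
[1.1] false OR false = false
[1.2.1.1] false AND false = false
[1.2.1] NOT false = true
[1.2] NOT true = false
[1.3.2.1] false OR false = false
[1.3.2] NOT false = true
[1.3] true → true = true
[1] false OR false OR true = true
[2.1.1] false OR true = true
[2.1.2] false OR false = false
[2.1] true OR false = true
[2.2] false OR false OR false OR false = false
[2] true AND false = false
[root] true OR false = true
Overall: true → funded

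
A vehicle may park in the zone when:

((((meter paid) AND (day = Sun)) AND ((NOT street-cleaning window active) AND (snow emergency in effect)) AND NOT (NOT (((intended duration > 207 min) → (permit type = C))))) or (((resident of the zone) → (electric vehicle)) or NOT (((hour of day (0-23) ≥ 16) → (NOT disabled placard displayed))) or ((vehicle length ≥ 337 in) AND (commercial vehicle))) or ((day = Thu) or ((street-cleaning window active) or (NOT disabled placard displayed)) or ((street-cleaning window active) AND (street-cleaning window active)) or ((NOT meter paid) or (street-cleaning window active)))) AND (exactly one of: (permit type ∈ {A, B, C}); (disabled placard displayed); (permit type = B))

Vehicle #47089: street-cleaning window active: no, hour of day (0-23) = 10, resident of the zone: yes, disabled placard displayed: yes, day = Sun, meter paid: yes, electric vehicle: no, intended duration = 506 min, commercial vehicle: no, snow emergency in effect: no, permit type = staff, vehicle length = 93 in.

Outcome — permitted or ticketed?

Atomic conditions:
  meter paid: yes → true
  day = Sun: Sun == Sun is true
  NOT street-cleaning window active: no → true
  snow emergency in effect: no → false
  intended duration > 207 min: 506 > 207 is true
  permit type = C: staff == C is false
  resident of the zone: yes → true
  electric vehicle: no → false
  hour of day (0-23) ≥ 16: 10 ≥ 16 is false
  NOT disabled placard displayed: yes → false
  vehicle length ≥ 337 in: 93 ≥ 337 is false
  commercial vehicle: no → false
  day = Thu: Sun == Thu is false
  street-cleaning window active: no → false
  NOT meter paid: yes → false
  permit type ∈ {A, B, C}: staff is not in the set → false
  disabled placard displayed: yes → true
  permit type = B: staff == B is false
Combine:
[1.1.1] true AND true = true
[1.1.2] true AND false = false
[1.1.3.1.1] true → false = false
[1.1.3.1] NOT false = true
[1.1.3] NOT true = false
[1.1] true AND false AND false = false
[1.2.1] true → false = false
[1.2.2.1] false → false (antecedent false ⇒ implication holds) = true
[1.2.2] NOT true = false
[1.2.3] false AND false = false
[1.2] false OR false OR false = false
[1.3.2] false OR false = false
[1.3.3] false AND false = false
[1.3.4] false OR false = false
[1.3] false OR false OR false OR false = false
[1] false OR false OR false = false
[2] exactly-one(false, true, false) = true
[root] false AND true = false
Overall: false → ticketed

Ticketed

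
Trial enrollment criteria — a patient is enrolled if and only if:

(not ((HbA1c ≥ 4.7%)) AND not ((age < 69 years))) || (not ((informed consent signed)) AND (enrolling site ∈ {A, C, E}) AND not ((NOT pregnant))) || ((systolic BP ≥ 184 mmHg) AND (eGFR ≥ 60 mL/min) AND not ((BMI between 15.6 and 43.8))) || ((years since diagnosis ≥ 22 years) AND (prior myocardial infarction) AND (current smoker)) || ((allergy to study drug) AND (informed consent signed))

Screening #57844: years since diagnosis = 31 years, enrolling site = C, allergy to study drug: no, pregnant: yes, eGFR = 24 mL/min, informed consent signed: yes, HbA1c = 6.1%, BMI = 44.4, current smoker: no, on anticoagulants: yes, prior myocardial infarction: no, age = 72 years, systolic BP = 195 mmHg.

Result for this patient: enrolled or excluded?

Atomic conditions:
  HbA1c ≥ 4.7%: 6.1 ≥ 4.7 is true
  age < 69 years: 72 < 69 is false
  informed consent signed: yes → true
  enrolling site ∈ {A, C, E}: C is in the set → true
  NOT pregnant: yes → false
  systolic BP ≥ 184 mmHg: 195 ≥ 184 is true
  eGFR ≥ 60 mL/min: 24 ≥ 60 is false
  BMI between 15.6 and 43.8: 44.4 in [15.6, 43.8] is false
  years since diagnosis ≥ 22 years: 31 ≥ 22 is true
  prior myocardial infarction: no → false
  current smoker: no → false
  allergy to study drug: no → false
Combine:
[1.1] NOT true = false
[1.2] NOT false = true
[1] false AND true = false
[2.1] NOT true = false
[2.3] NOT false = true
[2] false AND true AND true = false
[3.3] NOT false = true
[3] true AND false AND true = false
[4] true AND false AND false = false
[5] false AND true = false
[root] false OR false OR false OR false OR false = false
Overall: false → excluded

Excluded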